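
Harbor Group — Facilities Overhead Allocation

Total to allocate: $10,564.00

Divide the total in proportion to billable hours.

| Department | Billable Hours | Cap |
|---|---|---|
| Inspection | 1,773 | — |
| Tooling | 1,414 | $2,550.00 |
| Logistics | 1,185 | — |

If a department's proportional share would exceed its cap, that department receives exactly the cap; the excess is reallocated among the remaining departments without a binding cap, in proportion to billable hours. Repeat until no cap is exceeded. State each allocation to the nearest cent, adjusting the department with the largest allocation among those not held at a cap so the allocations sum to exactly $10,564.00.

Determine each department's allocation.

Inspection: $4,803.52; Tooling: $2,550.00; Logistics: $3,210.48

Billable hours total: 4,372.
Unconstrained shares: Inspection 4,284.0741; Tooling 3,416.6276; Logistics 2,863.2983.
Held at cap: Tooling ($2,550.00); remaining pool $8,014.00 reallocated over remaining billable hours 2,958.
Remaining shares: Inspection 4,803.5233 → $4,803.52; Logistics 3,210.4767 → $3,210.48.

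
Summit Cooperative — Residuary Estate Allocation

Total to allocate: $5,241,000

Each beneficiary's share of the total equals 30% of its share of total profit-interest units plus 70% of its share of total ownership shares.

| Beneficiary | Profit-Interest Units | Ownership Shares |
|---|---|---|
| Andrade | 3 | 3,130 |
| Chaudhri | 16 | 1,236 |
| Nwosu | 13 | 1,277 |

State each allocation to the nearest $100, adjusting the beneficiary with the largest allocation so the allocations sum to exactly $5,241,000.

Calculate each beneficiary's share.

Totals — profit-interest units 32, ownership shares 5,643.
Blended shares (30% profit-interest units + 70% ownership shares): Andrade 0.4164; Chaudhri 0.3033; Nwosu 0.2803.
Pro-rata amounts: Andrade 2,182,319.13; Chaudhri 1,589,714.27; Nwosu 1,468,966.60.
At nearest $100: Andrade $2,182,300; Chaudhri $1,589,700; Nwosu $1,469,000. Sum = $5,241,000.
Sum already equals the total — no adjustment.

Andrade: $2,182,300 · Chaudhri: $1,589,700 · Nwosu: $1,469,000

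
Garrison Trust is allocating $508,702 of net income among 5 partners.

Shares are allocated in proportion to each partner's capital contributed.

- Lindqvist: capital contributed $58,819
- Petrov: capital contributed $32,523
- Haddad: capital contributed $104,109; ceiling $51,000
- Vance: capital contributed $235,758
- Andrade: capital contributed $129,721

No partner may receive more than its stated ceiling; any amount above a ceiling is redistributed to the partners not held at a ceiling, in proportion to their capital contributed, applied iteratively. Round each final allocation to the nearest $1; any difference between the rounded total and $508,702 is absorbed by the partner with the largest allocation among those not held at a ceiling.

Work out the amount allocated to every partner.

Lindqvist: $58,932 | Petrov: $32,586 | Haddad: $51,000 | Vance: $236,213 | Andrade: $129,971

Sum of capital contributed: 560,930.
Proportional shares (ignoring caps): Lindqvist 53,342.38; Petrov 29,494.79; Haddad 94,415.45; Vance 213,806.65; Andrade 117,642.72.
Held at cap: Haddad ($51,000); remaining pool $457,702 reallocated over remaining capital contributed 456,821.
Remaining shares: Lindqvist 58,932.44 → $58,932; Petrov 32,585.72 → $32,586; Vance 236,212.67 → $236,213; Andrade 129,971.17 → $129,971.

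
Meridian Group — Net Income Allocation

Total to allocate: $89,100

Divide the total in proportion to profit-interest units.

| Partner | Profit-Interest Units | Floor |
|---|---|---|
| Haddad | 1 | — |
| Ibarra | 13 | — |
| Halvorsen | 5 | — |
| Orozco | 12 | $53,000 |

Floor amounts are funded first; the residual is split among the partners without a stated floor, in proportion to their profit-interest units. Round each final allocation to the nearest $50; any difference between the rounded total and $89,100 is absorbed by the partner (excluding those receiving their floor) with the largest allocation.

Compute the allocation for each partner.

Fund the minimums — Orozco $53,000. Balance $36,100.
Balance split over remaining profit-interest units 19: Haddad 1,900.00 → $1,900; Ibarra 24,700.00 → $24,700; Halvorsen 9,500.00 → $9,500.

Haddad: $1,900 | Ibarra: $24,700 | Halvorsen: $9,500 | Orozco: $53,000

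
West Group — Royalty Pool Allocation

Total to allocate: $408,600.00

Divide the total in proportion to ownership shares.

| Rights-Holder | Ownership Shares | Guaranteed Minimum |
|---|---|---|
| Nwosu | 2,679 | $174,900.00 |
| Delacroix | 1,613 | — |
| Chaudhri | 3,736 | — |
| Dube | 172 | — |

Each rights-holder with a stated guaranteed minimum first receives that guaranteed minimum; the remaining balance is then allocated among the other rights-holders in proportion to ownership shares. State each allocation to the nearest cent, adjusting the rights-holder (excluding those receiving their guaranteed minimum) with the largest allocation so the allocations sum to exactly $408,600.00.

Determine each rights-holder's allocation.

Minimums first: Nwosu $174,900.00. Residual $233,700.00.
Residual split over remaining ownership shares 5,521: Delacroix 68,277.1418 → $68,277.14; Chaudhri 158,142.2206 → $158,142.22; Dube 7,280.6376 → $7,280.64.

Nwosu: $174,900.00 · Delacroix: $68,277.14 · Chaudhri: $158,142.22 · Dube: $7,280.64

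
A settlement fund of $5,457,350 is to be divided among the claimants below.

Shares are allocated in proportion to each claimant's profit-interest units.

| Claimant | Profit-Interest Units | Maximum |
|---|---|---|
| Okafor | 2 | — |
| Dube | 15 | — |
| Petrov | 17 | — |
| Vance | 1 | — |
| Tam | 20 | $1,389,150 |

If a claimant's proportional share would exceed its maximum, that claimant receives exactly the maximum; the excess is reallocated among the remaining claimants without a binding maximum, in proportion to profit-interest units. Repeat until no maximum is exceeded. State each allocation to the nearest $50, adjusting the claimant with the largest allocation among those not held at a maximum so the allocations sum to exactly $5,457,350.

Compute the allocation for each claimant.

Okafor: $232,450 | Dube: $1,743,500 | Petrov: $1,976,000 | Vance: $116,250 | Tam: $1,389,150

Combined profit-interest units = 55.
Proportional shares (ignoring caps): Okafor 198,449.09; Dube 1,488,368.18; Petrov 1,686,817.27; Vance 99,224.55; Tam 1,984,490.91.
Cap binds for Tam ($1,389,150); balance $4,068,200 reallocated over remaining profit-interest units 35.
Shares after redistribution: Okafor 232,468.57 → $232,450; Dube 1,743,514.29 → $1,743,500; Petrov 1,975,982.86 → $1,976,000; Vance 116,234.29 → $116,250.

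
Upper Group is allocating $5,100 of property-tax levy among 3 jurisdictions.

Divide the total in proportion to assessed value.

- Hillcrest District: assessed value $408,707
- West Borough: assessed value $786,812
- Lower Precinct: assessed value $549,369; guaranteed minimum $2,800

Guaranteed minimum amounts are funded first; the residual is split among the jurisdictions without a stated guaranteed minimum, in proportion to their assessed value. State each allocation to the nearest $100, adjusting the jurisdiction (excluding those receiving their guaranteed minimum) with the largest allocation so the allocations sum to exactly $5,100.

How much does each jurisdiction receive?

Hillcrest District: $800 | West Borough: $1,500 | Lower Precinct: $2,800

Guaranteed amounts: Lower Precinct $2,800. Remaining pool $2,300.
Remaining pool split over remaining assessed value 1,195,519: Hillcrest District 786.29 → $800; West Borough 1,513.71 → $1,500.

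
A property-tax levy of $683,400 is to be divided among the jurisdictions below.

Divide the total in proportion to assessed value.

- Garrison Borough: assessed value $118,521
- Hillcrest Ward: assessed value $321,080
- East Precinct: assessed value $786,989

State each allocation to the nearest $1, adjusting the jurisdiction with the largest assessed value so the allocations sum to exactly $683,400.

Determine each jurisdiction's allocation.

Assessed value total: 1,226,590.
Unrounded shares: Garrison Borough 118,521/1,226,590 × $683,400 = 66,034.495; Hillcrest Ward 321,080/1,226,590 × $683,400 = 178,891.13; East Precinct 786,989/1,226,590 × $683,400 = 438,474.37.
At nearest $1: Garrison Borough $66,034; Hillcrest Ward $178,891; East Precinct $438,474. Sum = $683,399.
Difference $683,400 − $683,399 = +$1 applied to largest assessed value (East Precinct): East Precinct becomes $438,475.

Garrison Borough: $66,034 · Hillcrest Ward: $178,891 · East Precinct: $438,475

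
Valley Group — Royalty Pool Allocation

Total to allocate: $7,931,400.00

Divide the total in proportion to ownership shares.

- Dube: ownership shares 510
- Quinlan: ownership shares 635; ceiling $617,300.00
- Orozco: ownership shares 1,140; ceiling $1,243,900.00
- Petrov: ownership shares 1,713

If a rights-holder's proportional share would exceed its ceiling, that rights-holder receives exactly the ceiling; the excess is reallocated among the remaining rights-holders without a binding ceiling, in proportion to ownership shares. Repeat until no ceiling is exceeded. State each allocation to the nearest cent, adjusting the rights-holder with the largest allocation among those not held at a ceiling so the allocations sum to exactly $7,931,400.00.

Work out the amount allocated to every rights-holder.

Dube: $1,392,623.48 | Quinlan: $617,300.00 | Orozco: $1,243,900.00 | Petrov: $4,677,576.52

Sum of ownership shares: 3,998.
Pro-rata shares before constraints: Dube 1,011,759.3797; Quinlan 1,259,739.6198; Orozco 2,261,579.7899; Petrov 3,398,321.2106.
Held at cap: Quinlan ($617,300.00), Orozco ($1,243,900.00); balance $6,070,200.00 reallocated over remaining ownership shares 2,223.
Redistributed shares: Dube 1,392,623.4818 → $1,392,623.48; Petrov 4,677,576.5182 → $4,677,576.52.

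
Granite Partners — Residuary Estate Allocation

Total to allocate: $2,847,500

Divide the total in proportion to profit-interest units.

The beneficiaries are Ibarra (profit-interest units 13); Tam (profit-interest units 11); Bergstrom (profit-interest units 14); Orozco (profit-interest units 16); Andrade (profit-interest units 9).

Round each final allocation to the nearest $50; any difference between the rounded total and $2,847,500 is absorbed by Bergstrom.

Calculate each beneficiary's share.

Total profit-interest units = 63.
Raw shares: Ibarra 13/63 × $2,847,500 = 587,579.37; Tam 11/63 × $2,847,500 = 497,182.54; Bergstrom 14/63 × $2,847,500 = 632,777.78; Orozco 16/63 × $2,847,500 = 723,174.60; Andrade 9/63 × $2,847,500 = 406,785.71.
After rounding ($50): Ibarra $587,600; Tam $497,200; Bergstrom $632,800; Orozco $723,150; Andrade $406,800. Sum = $2,847,550.
Difference $2,847,500 − $2,847,550 = −$50 applied to Bergstrom: Bergstrom becomes $632,750.

Ibarra: $587,600; Tam: $497,200; Bergstrom: $632,750; Orozco: $723,150; Andrade: $406,800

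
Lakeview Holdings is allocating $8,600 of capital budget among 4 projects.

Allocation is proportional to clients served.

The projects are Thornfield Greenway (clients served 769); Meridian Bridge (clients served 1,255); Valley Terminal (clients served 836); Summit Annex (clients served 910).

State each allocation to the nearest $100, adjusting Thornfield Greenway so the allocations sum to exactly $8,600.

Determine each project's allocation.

Sum of clients served: 3,770.
Proportional shares: Thornfield Greenway 769/3,770 × $8,600 = 1,754.22; Meridian Bridge 1,255/3,770 × $8,600 = 2,862.86; Valley Terminal 836/3,770 × $8,600 = 1,907.06; Summit Annex 910/3,770 × $8,600 = 2,075.86.
Rounded to nearest $100: Thornfield Greenway $1,800; Meridian Bridge $2,900; Valley Terminal $1,900; Summit Annex $2,100. Sum = $8,700.
Difference $8,600 − $8,700 = −$100 applied to Thornfield Greenway: Thornfield Greenway becomes $1,700.

Thornfield Greenway: $1,700; Meridian Bridge: $2,900; Valley Terminal: $1,900; Summit Annex: $2,100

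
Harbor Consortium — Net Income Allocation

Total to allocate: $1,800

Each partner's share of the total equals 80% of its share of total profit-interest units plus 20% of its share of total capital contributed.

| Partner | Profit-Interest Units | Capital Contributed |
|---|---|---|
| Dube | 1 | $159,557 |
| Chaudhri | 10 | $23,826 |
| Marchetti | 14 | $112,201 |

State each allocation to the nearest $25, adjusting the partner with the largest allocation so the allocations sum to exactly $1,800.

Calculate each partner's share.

Totals — profit-interest units 25, capital contributed 295,584.
Blended shares (80% profit-interest units + 20% capital contributed): Dube 0.1400; Chaudhri 0.3361; Marchetti 0.5239.
Unrounded shares: Dube 251.93; Chaudhri 605.02; Marchetti 943.05.
Rounded to nearest $25: Dube $250; Chaudhri $600; Marchetti $950. Sum = $1,800.
Sum already equals the total — no adjustment.

Dube: $250 | Chaudhri: $600 | Marchetti: $950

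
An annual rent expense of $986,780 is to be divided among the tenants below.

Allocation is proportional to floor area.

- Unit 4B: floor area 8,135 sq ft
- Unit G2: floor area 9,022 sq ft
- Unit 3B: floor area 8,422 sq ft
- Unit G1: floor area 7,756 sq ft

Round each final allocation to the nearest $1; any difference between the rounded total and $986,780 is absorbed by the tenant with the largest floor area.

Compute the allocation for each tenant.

Unit 4B: $240,812; Unit G2: $267,069; Unit 3B: $249,307; Unit G1: $229,592

Total floor area = 8,135 + 9,022 + 8,422 + 7,756 = 33,335.
Unrounded shares: Unit 4B 240,811.62; Unit G2 267,068.52; Unit 3B 249,307.37; Unit G1 229,592.49.
At nearest $1: Unit 4B $240,812; Unit G2 $267,069; Unit 3B $249,307; Unit G1 $229,592. Sum = $986,780.
Sum already equals the total — no adjustment.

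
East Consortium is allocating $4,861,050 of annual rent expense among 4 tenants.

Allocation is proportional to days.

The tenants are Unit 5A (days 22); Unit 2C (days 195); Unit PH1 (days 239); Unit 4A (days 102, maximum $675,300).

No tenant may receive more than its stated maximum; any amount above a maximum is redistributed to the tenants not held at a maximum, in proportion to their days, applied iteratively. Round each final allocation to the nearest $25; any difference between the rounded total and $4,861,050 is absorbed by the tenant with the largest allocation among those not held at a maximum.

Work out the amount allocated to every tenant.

Total days = 558.
Unconstrained shares: Unit 5A 191,654.30; Unit 2C 1,698,754.03; Unit PH1 2,082,062.63; Unit 4A 888,579.03.
Held at cap: Unit 4A ($675,300); remaining pool $4,185,750 reallocated over remaining days 456.
Redistributed shares: Unit 5A 201,944.08 → $201,950; Unit 2C 1,789,958.88 → $1,789,950; Unit PH1 2,193,847.04 → $2,193,850.

Unit 5A: $201,950 · Unit 2C: $1,789,950 · Unit PH1: $2,193,850 · Unit 4A: $675,300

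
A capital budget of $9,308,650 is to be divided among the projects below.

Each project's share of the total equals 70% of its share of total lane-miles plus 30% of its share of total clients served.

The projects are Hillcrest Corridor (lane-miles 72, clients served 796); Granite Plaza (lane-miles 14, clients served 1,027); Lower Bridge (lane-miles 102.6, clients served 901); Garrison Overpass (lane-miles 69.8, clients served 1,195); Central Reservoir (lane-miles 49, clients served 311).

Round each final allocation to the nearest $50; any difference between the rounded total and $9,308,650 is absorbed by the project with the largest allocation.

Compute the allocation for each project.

Hillcrest Corridor: $2,051,700; Granite Plaza: $974,800; Lower Bridge: $2,769,650; Garrison Overpass: $2,268,500; Central Reservoir: $1,244,000

Totals — lane-miles 307.4, clients served 4,230.
Composite weights (70% lane-miles + 30% clients served): Hillcrest Corridor 0.2204; Granite Plaza 0.1047; Lower Bridge 0.2975; Garrison Overpass 0.2437; Central Reservoir 0.1336.
Proportional shares: Hillcrest Corridor 2,051,716.37; Granite Plaza 974,775.44; Lower Bridge 2,769,673.98; Garrison Overpass 2,268,497.26; Central Reservoir 1,243,986.94.
After rounding ($50): Hillcrest Corridor $2,051,700; Granite Plaza $974,800; Lower Bridge $2,769,650; Garrison Overpass $2,268,500; Central Reservoir $1,244,000. Sum = $9,308,650.
Sum already equals the total — no adjustment.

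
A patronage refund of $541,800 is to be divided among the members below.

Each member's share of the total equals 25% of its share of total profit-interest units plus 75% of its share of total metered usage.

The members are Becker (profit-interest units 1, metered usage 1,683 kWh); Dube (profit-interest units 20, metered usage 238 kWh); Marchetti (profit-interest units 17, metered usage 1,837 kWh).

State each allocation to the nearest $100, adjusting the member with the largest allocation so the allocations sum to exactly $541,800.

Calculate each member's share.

Totals — profit-interest units 38, metered usage 3,758.
Combined weights (25% profit-interest units + 75% metered usage): Becker 0.3425; Dube 0.1791; Marchetti 0.4785.
Pro-rata amounts: Becker 185,546.13; Dube 97,024.25; Marchetti 259,229.62.
At nearest $100: Becker $185,500; Dube $97,000; Marchetti $259,200. Sum = $541,700.
Difference $541,800 − $541,700 = +$100 applied to largest allocation (Marchetti): Marchetti becomes $259,300.

Becker: $185,500 · Dube: $97,000 · Marchetti: $259,300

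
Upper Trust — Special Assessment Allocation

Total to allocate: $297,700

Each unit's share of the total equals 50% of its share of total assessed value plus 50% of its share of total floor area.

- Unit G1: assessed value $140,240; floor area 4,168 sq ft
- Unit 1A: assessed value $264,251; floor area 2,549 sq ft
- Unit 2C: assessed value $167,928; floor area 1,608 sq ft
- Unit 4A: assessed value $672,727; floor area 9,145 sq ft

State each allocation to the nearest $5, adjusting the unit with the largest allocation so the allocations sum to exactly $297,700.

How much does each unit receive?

Unit G1: $52,280 | Unit 1A: $53,310 | Unit 2C: $33,775 | Unit 4A: $158,335

Totals — assessed value 1,245,146, floor area 17,470.
Combined weights (50% assessed value + 50% floor area): Unit G1 0.1756; Unit 1A 0.1791; Unit 2C 0.1135; Unit 4A 0.5319.
Proportional shares: Unit G1 52,277.58; Unit 1A 53,307.98; Unit 2C 33,775.50; Unit 4A 158,338.95.
After rounding ($5): Unit G1 $52,280; Unit 1A $53,310; Unit 2C $33,775; Unit 4A $158,340. Sum = $297,705.
Difference $297,700 − $297,705 = −$5 applied to largest allocation (Unit 4A): Unit 4A becomes $158,335.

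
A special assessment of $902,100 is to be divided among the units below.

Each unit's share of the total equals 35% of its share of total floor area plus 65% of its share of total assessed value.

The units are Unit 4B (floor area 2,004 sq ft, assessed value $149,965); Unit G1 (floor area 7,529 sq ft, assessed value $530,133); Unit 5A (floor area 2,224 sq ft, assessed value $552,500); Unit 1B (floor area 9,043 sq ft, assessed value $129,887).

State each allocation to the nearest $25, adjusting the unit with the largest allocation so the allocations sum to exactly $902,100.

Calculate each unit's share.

Totals — floor area 20,800, assessed value 1,362,485.
Composite weights (35% floor area + 65% assessed value): Unit 4B 0.1053; Unit G1 0.3796; Unit 5A 0.3010; Unit 1B 0.2141.
Raw shares: Unit 4B 94,959.45; Unit G1 342,437.32; Unit 5A 271,535.67; Unit 1B 193,167.56.
At nearest $25: Unit 4B $94,950; Unit G1 $342,425; Unit 5A $271,525; Unit 1B $193,175. Sum = $902,075.
Difference $902,100 − $902,075 = +$25 applied to largest allocation (Unit G1): Unit G1 becomes $342,450.

Unit 4B: $94,950; Unit G1: $342,450; Unit 5A: $271,525; Unit 1B: $193,175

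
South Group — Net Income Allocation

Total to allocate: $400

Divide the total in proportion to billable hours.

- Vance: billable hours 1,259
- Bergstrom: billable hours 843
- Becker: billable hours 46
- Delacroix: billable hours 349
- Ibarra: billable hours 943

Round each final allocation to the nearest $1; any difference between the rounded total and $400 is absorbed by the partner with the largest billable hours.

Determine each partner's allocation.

Billable hours total: 1,259 + 843 + 46 + 349 + 943 = 3,440.
Proportional shares: Vance 146.40; Bergstrom 98.02; Becker 5.35; Delacroix 40.58; Ibarra 109.65.
After rounding ($1): Vance $146; Bergstrom $98; Becker $5; Delacroix $41; Ibarra $110. Sum = $400.
Rounded total matches; no reconciliation needed.

Vance: $146 | Bergstrom: $98 | Becker: $5 | Delacroix: $41 | Ibarra: $110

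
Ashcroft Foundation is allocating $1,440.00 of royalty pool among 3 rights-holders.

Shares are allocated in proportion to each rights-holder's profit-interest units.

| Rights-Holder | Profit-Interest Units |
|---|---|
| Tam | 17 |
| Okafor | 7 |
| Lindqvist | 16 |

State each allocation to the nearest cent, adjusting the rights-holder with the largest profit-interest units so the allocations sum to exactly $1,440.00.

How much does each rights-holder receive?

Combined profit-interest units = 17 + 7 + 16 = 40.
Unrounded shares: Tam 612.0000; Okafor 252.0000; Lindqvist 576.0000.
At nearest cent: Tam $612.00; Okafor $252.00; Lindqvist $576.00. Sum = $1,440.00.
Rounded total matches; no reconciliation needed.

Tam: $612.00 | Okafor: $252.00 | Lindqvist: $576.00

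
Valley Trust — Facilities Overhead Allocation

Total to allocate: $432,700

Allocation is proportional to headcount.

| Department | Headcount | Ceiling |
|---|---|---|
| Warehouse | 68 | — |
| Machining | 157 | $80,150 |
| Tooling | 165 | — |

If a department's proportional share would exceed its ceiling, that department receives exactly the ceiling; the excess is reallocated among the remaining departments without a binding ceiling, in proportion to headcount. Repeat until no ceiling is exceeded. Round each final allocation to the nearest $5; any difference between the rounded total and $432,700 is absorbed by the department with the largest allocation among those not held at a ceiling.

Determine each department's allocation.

Combined headcount = 390.
Unconstrained shares: Warehouse 75,445.13; Machining 174,189.49; Tooling 183,065.38.
Held at cap: Machining ($80,150); remaining pool $352,550 reallocated over remaining headcount 233.
Redistributed shares: Warehouse 102,890.13 → $102,890; Tooling 249,659.87 → $249,660.

Warehouse: $102,890; Machining: $80,150; Tooling: $249,660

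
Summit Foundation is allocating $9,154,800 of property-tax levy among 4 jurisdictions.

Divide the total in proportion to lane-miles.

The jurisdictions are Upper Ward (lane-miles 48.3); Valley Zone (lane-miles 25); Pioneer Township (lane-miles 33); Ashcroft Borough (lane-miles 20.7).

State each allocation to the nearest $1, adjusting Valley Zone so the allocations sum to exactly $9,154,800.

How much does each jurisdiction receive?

Total lane-miles = 127.
Unrounded shares: Upper Ward 48.3/127 × $9,154,800 = 3,481,707.40; Valley Zone 25/127 × $9,154,800 = 1,802,125.98; Pioneer Township 33/127 × $9,154,800 = 2,378,806.30; Ashcroft Borough 20.7/127 × $9,154,800 = 1,492,160.31.
After rounding ($1): Upper Ward $3,481,707; Valley Zone $1,802,126; Pioneer Township $2,378,806; Ashcroft Borough $1,492,160. Sum = $9,154,799.
Difference $9,154,800 − $9,154,799 = +$1 applied to Valley Zone: Valley Zone becomes $1,802,127.

Upper Ward: $3,481,707 | Valley Zone: $1,802,127 | Pioneer Township: $2,378,806 | Ashcroft Borough: $1,492,160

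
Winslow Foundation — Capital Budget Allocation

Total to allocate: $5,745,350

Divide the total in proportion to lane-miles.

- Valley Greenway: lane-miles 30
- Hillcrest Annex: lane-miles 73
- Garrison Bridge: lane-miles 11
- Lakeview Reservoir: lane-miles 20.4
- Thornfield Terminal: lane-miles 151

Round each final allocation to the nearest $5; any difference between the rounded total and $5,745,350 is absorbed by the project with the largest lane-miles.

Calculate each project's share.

Valley Greenway: $603,925; Hillcrest Annex: $1,469,555; Garrison Bridge: $221,440; Lakeview Reservoir: $410,670; Thornfield Terminal: $3,039,760

Combined lane-miles = 30 + 73 + 11 + 20.4 + 151 = 285.4.
Proportional shares: Valley Greenway 603,926.07; Hillcrest Annex 1,469,553.43; Garrison Bridge 221,439.56; Lakeview Reservoir 410,669.73; Thornfield Terminal 3,039,761.21.
Rounded to nearest $5: Valley Greenway $603,925; Hillcrest Annex $1,469,555; Garrison Bridge $221,440; Lakeview Reservoir $410,670; Thornfield Terminal $3,039,760. Sum = $5,745,350.
Sum already equals the total — no adjustment.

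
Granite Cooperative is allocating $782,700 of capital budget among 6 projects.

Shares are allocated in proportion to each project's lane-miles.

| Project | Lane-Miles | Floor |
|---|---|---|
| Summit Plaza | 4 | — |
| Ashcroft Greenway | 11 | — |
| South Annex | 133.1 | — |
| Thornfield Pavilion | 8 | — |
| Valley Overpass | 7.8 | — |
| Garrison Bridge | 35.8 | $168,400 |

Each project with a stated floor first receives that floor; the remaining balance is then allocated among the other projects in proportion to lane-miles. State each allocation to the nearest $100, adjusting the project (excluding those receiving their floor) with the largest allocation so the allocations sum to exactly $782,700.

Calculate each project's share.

Summit Plaza: $15,000; Ashcroft Greenway: $41,200; South Annex: $498,900; Thornfield Pavilion: $30,000; Valley Overpass: $29,200; Garrison Bridge: $168,400

Minimums first: Garrison Bridge $168,400. Remaining pool $614,300.
Remaining pool split over remaining lane-miles 163.9: Summit Plaza 14,992.07 → $15,000; Ashcroft Greenway 41,228.19 → $41,200; South Annex 498,861.07 → $498,900; Thornfield Pavilion 29,984.14 → $30,000; Valley Overpass 29,234.53 → $29,200.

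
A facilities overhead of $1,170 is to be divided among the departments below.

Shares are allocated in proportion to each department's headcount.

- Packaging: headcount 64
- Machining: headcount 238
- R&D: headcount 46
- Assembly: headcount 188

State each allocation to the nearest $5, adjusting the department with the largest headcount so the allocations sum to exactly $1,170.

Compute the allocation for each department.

Packaging: $140; Machining: $520; R&D: $100; Assembly: $410

Total headcount = 64 + 238 + 46 + 188 = 536.
Unrounded shares: Packaging 139.70; Machining 519.51; R&D 100.41; Assembly 410.37.
After rounding ($5): Packaging $140; Machining $520; R&D $100; Assembly $410. Sum = $1,170.
No rounding difference to absorb.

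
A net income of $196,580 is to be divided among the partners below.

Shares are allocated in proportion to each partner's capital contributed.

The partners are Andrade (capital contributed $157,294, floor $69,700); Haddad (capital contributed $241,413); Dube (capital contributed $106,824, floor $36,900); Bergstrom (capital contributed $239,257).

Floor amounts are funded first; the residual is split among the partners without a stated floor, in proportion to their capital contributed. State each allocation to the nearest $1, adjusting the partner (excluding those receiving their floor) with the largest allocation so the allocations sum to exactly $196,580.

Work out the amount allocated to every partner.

Fund the minimums — Andrade $69,700; Dube $36,900. Balance $89,980.
Balance split over remaining capital contributed 480,670: Haddad 45,191.80 → $45,192; Bergstrom 44,788.20 → $44,788.

Andrade: $69,700 | Haddad: $45,192 | Dube: $36,900 | Bergstrom: $44,788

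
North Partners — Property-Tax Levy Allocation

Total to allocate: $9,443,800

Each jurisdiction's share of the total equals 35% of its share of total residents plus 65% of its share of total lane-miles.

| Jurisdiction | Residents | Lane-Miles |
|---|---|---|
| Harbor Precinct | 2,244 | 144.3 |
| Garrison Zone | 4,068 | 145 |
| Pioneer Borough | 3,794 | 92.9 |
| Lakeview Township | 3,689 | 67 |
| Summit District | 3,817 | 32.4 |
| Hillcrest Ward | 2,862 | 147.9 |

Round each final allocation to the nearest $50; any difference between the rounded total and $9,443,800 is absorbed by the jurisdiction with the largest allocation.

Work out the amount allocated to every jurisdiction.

Harbor Precinct: $1,769,400; Garrison Zone: $2,070,700; Pioneer Borough: $1,518,400; Lakeview Township: $1,248,900; Summit District: $932,150; Hillcrest Ward: $1,904,250

Residents total 20,474; lane-miles total 629.5.
Composite weights (35% residents + 65% lane-miles): Harbor Precinct 0.1874; Garrison Zone 0.2193; Pioneer Borough 0.1608; Lakeview Township 0.1322; Summit District 0.0987; Hillcrest Ward 0.2016.
Unrounded shares: Harbor Precinct 1,769,390.87; Garrison Zone 2,070,684.04; Pioneer Borough 1,518,404.44; Lakeview Township 1,248,893.44; Summit District 932,161.36; Hillcrest Ward 1,904,265.85.
After rounding ($50): Harbor Precinct $1,769,400; Garrison Zone $2,070,700; Pioneer Borough $1,518,400; Lakeview Township $1,248,900; Summit District $932,150; Hillcrest Ward $1,904,250. Sum = $9,443,800.
No rounding difference to absorb.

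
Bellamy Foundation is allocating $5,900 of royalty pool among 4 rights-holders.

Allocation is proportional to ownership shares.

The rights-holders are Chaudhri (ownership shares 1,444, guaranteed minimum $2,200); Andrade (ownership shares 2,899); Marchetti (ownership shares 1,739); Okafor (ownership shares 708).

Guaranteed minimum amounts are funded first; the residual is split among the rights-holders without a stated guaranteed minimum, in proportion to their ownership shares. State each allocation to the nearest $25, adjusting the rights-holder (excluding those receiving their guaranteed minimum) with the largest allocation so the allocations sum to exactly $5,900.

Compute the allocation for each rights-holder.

Minimums first: Chaudhri $2,200. Residual $3,700.
Residual split over remaining ownership shares 5,346: Andrade 2,006.42 → $2,000; Marchetti 1,203.57 → $1,200; Okafor 490.01 → $500.

Chaudhri: $2,200 | Andrade: $2,000 | Marchetti: $1,200 | Okafor: $500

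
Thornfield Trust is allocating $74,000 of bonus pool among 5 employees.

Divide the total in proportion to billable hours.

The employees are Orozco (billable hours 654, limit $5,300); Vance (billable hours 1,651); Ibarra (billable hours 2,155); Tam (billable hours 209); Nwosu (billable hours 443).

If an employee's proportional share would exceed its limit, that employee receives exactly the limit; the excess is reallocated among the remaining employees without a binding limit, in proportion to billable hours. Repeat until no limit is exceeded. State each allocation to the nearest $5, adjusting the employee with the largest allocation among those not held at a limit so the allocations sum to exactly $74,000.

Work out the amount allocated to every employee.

Orozco: $5,300 | Vance: $25,445 | Ibarra: $33,210 | Tam: $3,220 | Nwosu: $6,825

Sum of billable hours: 5,112.
Unconstrained shares: Orozco 9,467.14; Vance 23,899.45; Ibarra 31,195.23; Tam 3,025.43; Nwosu 6,412.75.
Held at cap: Orozco ($5,300); remaining pool $68,700 reallocated over remaining billable hours 4,458.
Remaining shares: Vance 25,442.73 → $25,445; Ibarra 33,209.62 → $33,210; Tam 3,220.79 → $3,220; Nwosu 6,826.85 → $6,825.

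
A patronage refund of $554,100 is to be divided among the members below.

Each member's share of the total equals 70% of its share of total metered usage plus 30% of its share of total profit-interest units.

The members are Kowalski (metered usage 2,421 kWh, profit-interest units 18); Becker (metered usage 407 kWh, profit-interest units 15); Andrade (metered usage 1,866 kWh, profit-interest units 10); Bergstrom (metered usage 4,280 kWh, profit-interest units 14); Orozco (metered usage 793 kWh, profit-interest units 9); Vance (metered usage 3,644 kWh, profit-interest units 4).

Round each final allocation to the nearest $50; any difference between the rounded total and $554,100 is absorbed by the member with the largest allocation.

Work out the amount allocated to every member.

Kowalski: $112,750; Becker: $47,400; Andrade: $77,700; Bergstrom: $157,050; Orozco: $44,300; Vance: $114,900

Metered usage total 13,411; profit-interest units total 70.
Combined weights (70% metered usage + 30% profit-interest units): Kowalski 0.2035; Becker 0.0855; Andrade 0.1403; Bergstrom 0.2834; Orozco 0.0800; Vance 0.2073.
Unrounded shares: Kowalski 112,764.49; Becker 47,391.88; Andrade 77,715.19; Bergstrom 157,031.22; Orozco 44,307.40; Vance 114,889.83.
After rounding ($50): Kowalski $112,750; Becker $47,400; Andrade $77,700; Bergstrom $157,050; Orozco $44,300; Vance $114,900. Sum = $554,100.
No rounding difference to absorb.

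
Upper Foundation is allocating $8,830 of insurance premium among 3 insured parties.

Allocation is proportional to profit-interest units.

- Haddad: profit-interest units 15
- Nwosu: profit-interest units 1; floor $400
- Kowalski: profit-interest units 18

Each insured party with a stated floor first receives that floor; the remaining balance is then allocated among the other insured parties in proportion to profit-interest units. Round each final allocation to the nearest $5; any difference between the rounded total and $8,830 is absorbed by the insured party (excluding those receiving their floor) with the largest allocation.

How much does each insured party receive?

Haddad: $3,830 | Nwosu: $400 | Kowalski: $4,600

Fund the minimums — Nwosu $400. Residual $8,430.
Residual split over remaining profit-interest units 33: Haddad 3,831.82 → $3,830; Kowalski 4,598.18 → $4,600.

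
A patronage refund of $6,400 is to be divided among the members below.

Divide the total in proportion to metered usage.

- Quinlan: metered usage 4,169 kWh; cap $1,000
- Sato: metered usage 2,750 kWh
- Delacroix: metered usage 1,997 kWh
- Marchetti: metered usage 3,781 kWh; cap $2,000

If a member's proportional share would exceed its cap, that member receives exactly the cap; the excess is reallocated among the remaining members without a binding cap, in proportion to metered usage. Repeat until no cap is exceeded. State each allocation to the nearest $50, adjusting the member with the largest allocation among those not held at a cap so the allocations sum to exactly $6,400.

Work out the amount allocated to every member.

Quinlan: $1,000 · Sato: $1,950 · Delacroix: $1,450 · Marchetti: $2,000

Total metered usage = 12,697.
Proportional shares (ignoring caps): Quinlan 2,101.41; Sato 1,386.15; Delacroix 1,006.60; Marchetti 1,905.84.
Held at cap: Quinlan ($1,000); residual $5,400 reallocated over remaining metered usage 8,528.
Held at cap: Marchetti ($2,000); residual $3,400 reallocated over remaining metered usage 4,747.
Remaining shares: Sato 1,969.67 → $1,950; Delacroix 1,430.33 → $1,450.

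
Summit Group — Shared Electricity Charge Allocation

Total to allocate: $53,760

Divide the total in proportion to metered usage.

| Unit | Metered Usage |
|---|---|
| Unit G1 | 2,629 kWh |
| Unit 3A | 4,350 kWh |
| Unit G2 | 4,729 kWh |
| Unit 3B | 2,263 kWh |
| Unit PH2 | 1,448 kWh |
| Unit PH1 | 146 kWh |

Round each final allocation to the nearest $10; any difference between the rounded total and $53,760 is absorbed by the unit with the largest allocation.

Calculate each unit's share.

Combined metered usage = 15,565.
Unrounded shares: Unit G1 2,629/15,565 × $53,760 = 9,080.31; Unit 3A 4,350/15,565 × $53,760 = 15,024.48; Unit G2 4,729/15,565 × $53,760 = 16,333.51; Unit 3B 2,263/15,565 × $53,760 = 7,816.18; Unit PH2 1,448/15,565 × $53,760 = 5,001.25; Unit PH1 146/15,565 × $53,760 = 504.27.
Rounded to nearest $10: Unit G1 $9,080; Unit 3A $15,020; Unit G2 $16,330; Unit 3B $7,820; Unit PH2 $5,000; Unit PH1 $500. Sum = $53,750.
Difference $53,760 − $53,750 = +$10 applied to largest allocation (Unit G2): Unit G2 becomes $16,340.

Unit G1: $9,080 | Unit 3A: $15,020 | Unit G2: $16,340 | Unit 3B: $7,820 | Unit PH2: $5,000 | Unit PH1: $500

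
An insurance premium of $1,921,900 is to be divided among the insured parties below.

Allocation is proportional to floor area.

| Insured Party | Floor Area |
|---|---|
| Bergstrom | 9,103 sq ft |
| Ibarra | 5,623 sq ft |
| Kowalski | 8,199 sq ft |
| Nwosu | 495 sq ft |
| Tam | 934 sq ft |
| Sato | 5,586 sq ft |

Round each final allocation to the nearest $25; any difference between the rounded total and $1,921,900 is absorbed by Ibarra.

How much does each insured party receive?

Bergstrom: $584,325; Ibarra: $360,975; Kowalski: $526,300; Nwosu: $31,775; Tam: $59,950; Sato: $358,575

Combined floor area = 29,940.
Pro-rata amounts: Bergstrom 9,103/29,940 × $1,921,900 = 584,337.20; Ibarra 5,623/29,940 × $1,921,900 = 360,950.02; Kowalski 8,199/29,940 × $1,921,900 = 526,307.89; Nwosu 495/29,940 × $1,921,900 = 31,774.90; Tam 934/29,940 × $1,921,900 = 59,955.06; Sato 5,586/29,940 × $1,921,900 = 358,574.93.
Rounded to nearest $25: Bergstrom $584,325; Ibarra $360,950; Kowalski $526,300; Nwosu $31,775; Tam $59,950; Sato $358,575. Sum = $1,921,875.
Difference $1,921,900 − $1,921,875 = +$25 applied to Ibarra: Ibarra becomes $360,975.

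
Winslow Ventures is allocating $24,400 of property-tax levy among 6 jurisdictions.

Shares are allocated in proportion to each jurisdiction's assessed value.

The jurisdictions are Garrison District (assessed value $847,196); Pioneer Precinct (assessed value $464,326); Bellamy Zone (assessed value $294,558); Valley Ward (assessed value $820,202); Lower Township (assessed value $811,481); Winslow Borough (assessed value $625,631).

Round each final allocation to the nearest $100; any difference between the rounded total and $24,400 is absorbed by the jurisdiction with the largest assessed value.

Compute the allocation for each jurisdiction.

Assessed value total: 3,863,394.
Unrounded shares: Garrison District 847,196/3,863,394 × $24,400 = 5,350.63; Pioneer Precinct 464,326/3,863,394 × $24,400 = 2,932.54; Bellamy Zone 294,558/3,863,394 × $24,400 = 1,860.34; Valley Ward 820,202/3,863,394 × $24,400 = 5,180.14; Lower Township 811,481/3,863,394 × $24,400 = 5,125.06; Winslow Borough 625,631/3,863,394 × $24,400 = 3,951.29.
After rounding ($100): Garrison District $5,400; Pioneer Precinct $2,900; Bellamy Zone $1,900; Valley Ward $5,200; Lower Township $5,100; Winslow Borough $4,000. Sum = $24,500.
Difference $24,400 − $24,500 = −$100 applied to largest assessed value (Garrison District): Garrison District becomes $5,300.

Garrison District: $5,300 · Pioneer Precinct: $2,900 · Bellamy Zone: $1,900 · Valley Ward: $5,200 · Lower Township: $5,100 · Winslow Borough: $4,000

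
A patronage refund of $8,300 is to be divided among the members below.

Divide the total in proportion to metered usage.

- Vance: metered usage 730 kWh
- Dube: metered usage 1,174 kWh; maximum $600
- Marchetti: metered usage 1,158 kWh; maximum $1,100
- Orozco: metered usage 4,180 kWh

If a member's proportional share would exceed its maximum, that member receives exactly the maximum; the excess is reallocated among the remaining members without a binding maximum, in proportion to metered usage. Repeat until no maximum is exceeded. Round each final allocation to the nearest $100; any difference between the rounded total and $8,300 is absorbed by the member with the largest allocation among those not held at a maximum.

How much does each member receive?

Vance: $1,000; Dube: $600; Marchetti: $1,100; Orozco: $5,600

Sum of metered usage: 7,242.
Proportional shares (ignoring caps): Vance 836.65; Dube 1,345.51; Marchetti 1,327.17; Orozco 4,790.67.
Held at cap: Dube ($600), Marchetti ($1,100); remaining pool $6,600 reallocated over remaining metered usage 4,910.
Shares after redistribution: Vance 981.26 → $1,000; Orozco 5,618.74 → $5,600.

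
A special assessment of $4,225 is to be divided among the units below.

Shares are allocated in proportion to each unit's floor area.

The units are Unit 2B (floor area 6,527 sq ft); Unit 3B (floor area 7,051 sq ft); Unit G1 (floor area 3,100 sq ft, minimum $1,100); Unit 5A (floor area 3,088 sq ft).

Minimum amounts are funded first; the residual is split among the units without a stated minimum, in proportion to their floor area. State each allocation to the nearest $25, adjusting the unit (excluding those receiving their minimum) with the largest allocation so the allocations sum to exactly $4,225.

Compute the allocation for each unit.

Unit 2B: $1,225 | Unit 3B: $1,325 | Unit G1: $1,100 | Unit 5A: $575

Guaranteed amounts: Unit G1 $1,100. Remaining pool $3,125.
Remaining pool split over remaining floor area 16,666: Unit 2B 1,223.86 → $1,225; Unit 3B 1,322.12 → $1,325; Unit 5A 579.02 → $575.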